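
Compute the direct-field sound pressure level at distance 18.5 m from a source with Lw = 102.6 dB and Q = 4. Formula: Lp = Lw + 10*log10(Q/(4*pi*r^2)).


4*pi*r^2 = 4*pi*18.5^2 = 4300.84 m^2
Q / (4*pi*r^2) = 4 / 4300.84 = 0.000930051
Lp = 102.6 + 10*log10(0.000930051) = 72.285 dB


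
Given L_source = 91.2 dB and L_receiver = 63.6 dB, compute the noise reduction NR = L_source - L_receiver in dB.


NR = L_source - L_receiver (difference between source and receiving room levels)
NR = 91.2 - 63.6 = 27.6 dB


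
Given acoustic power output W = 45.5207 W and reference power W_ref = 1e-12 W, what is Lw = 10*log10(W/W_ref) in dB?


W / W_ref = 45.5207 / 1e-12 = 4.55207e+13
Lw = 10 * log10(4.55207e+13) = 136.58 dB


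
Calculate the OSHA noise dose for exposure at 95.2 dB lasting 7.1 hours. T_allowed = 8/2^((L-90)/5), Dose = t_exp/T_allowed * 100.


T_allowed = 8 / 2^((95.2 - 90)/5) = 3.89062 hr
Dose = 7.1 / 3.89062 * 100 = 182.49 %


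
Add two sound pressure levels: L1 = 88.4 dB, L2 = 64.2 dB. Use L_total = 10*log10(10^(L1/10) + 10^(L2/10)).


10^(88.4/10) = 6.91831e+08
10^(64.2/10) = 2.63027e+06
Sum = 6.91831e+08 + 2.63027e+06 = 6.94461e+08
L_total = 10*log10(6.94461e+08) = 88.416 dB


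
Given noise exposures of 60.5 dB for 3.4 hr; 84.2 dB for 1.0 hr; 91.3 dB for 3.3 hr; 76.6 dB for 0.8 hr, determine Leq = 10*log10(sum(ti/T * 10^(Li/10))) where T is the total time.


T_total = 3.4 + 1.0 + 3.3 + 0.8 = 8.5 hr
(3.4/8.5) * 10^(60.5/10) = 448807
(1.0/8.5) * 10^(84.2/10) = 3.09443e+07
(3.3/8.5) * 10^(91.3/10) = 5.23715e+08
(0.8/8.5) * 10^(76.6/10) = 4.30201e+06
Sum = 448807 + 3.09443e+07 + 5.23715e+08 + 4.30201e+06 = 5.5941e+08
Leq = 10*log10(5.5941e+08) = 87.477 dB


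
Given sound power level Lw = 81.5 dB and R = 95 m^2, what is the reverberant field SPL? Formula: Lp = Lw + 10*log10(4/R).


4/R = 4/95 = 0.0421053
Lp = 81.5 + 10*log10(0.0421053) = 67.743 dB


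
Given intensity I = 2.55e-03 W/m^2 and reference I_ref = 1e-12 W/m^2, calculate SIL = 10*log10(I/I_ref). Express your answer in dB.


I / I_ref = 2.55e-03 / 1e-12 = 2.55e+09
SIL = 10 * log10(2.55e+09) = 94.065 dB


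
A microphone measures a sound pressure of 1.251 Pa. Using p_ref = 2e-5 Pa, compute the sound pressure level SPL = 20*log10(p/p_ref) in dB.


p / p_ref = 1.251 / 2e-5 = 62550
SPL = 20 * log10(62550) = 95.925 dB


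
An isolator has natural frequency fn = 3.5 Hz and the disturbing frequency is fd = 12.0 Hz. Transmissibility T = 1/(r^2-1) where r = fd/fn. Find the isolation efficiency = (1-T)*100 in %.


r = 12.0 / 3.5 = 3.42857
r^2 - 1 = 3.42857^2 - 1 = 10.7551
T = 1/10.7551 = 0.0929791
Efficiency = (1 - 0.0929791)*100 = 90.702 %


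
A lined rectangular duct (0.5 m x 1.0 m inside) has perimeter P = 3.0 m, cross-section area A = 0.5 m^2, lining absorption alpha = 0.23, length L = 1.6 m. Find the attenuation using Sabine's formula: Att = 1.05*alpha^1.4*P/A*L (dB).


alpha^1.4 = 0.23^1.4 = 0.127767
Attenuation rate = 1.05 * alpha^1.4 * P / A
= 1.05 * 0.127767 * 3.0 / 0.5 = 0.804932 dB/m
Total Att = 0.804932 * 1.6 = 1.2879 dB


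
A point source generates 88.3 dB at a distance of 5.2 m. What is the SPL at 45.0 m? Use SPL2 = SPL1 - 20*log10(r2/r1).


r2/r1 = 45.0/5.2 = 8.65385
Correction = 20*log10(8.65385) = 18.7442 dB
SPL2 = 88.3 - 18.7442 = 69.556 dB


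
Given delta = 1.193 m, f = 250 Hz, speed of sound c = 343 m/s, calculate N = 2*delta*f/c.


N = 2*delta*f/c = 2*delta/lambda, where lambda = c/f
lambda = 343 / 250 = 1.372 m
N = 2 * 1.193 / 1.372 = 1.7391


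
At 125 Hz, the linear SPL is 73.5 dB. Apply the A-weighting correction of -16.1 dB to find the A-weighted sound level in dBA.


A-weighting table: 125 Hz -> -16.1 dB correction
SPL_A = SPL + correction = 73.5 + (-16.1) = 57.4 dBA


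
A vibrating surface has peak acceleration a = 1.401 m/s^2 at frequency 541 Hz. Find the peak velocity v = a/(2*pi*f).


omega = 2*pi*f = 2*pi*541 = 3399.2 rad/s
v = a / omega = 1.401 / 3399.2 = 0.00041216 m/s


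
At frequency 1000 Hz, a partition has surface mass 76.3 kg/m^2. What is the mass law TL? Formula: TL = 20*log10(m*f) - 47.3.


m * f = 76.3 * 1000 = 76300
20*log10(76300) = 97.6505 dB
TL = 97.6505 - 47.3 = 50.35 dB


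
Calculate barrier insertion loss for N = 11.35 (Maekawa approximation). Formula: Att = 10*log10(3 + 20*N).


3 + 20*N = 3 + 20*11.35 = 230
Att = 10*log10(230) = 23.617 dB


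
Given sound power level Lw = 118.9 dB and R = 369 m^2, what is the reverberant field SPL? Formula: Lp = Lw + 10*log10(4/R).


4/R = 4/369 = 0.0108401
Lp = 118.9 + 10*log10(0.0108401) = 99.25 dB


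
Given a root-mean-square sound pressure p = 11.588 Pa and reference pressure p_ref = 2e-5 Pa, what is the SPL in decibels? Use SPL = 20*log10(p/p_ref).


p / p_ref = 11.588 / 2e-5 = 579400
SPL = 20 * log10(579400) = 115.26 dB


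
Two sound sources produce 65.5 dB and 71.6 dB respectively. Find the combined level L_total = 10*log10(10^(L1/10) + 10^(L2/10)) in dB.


10^(65.5/10) = 3.54813e+06
10^(71.6/10) = 1.44544e+07
Sum = 3.54813e+06 + 1.44544e+07 = 1.80025e+07
L_total = 10*log10(1.80025e+07) = 72.553 dB


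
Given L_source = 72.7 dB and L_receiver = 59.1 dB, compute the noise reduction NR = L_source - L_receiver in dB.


NR = L_source - L_receiver (difference between source and receiving room levels)
NR = 72.7 - 59.1 = 13.6 dB


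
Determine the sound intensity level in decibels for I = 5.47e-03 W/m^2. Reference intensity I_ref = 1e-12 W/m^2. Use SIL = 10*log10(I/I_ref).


I / I_ref = 5.47e-03 / 1e-12 = 5.47e+09
SIL = 10 * log10(5.47e+09) = 97.38 dB


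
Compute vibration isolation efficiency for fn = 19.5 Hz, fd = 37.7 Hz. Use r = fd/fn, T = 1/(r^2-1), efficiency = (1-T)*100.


r = 37.7 / 19.5 = 1.93333
r^2 - 1 = 1.93333^2 - 1 = 2.73776
T = 1/2.73776 = 0.365262
Efficiency = (1 - 0.365262)*100 = 63.474 %


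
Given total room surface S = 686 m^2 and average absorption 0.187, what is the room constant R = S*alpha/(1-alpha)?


R = 686 * 0.187 / (1 - 0.187) = 157.79 m^2


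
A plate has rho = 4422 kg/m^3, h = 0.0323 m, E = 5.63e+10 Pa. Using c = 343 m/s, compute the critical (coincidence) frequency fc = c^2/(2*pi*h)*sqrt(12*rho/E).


12*rho/E = 12*4422/5.63e+10 = 9.42522e-07
sqrt(12*rho/E) = sqrt(9.42522e-07) = 0.000970836
c^2/(2*pi*h) = 343^2/(2*pi*0.0323) = 579703
fc = 579703 * 0.000970836 = 562.8 Hz


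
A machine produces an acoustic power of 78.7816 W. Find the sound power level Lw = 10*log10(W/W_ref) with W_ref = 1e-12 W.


W / W_ref = 78.7816 / 1e-12 = 7.87816e+13
Lw = 10 * log10(7.87816e+13) = 138.96 dB


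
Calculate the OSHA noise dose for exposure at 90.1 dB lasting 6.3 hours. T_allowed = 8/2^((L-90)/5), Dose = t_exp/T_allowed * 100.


T_allowed = 8 / 2^((90.1 - 90)/5) = 7.88986 hr
Dose = 6.3 / 7.88986 * 100 = 79.849 %


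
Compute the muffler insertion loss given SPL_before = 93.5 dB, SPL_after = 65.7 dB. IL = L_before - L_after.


Insertion loss = SPL without muffler - SPL with muffler
IL = 93.5 - 65.7 = 27.8 dB


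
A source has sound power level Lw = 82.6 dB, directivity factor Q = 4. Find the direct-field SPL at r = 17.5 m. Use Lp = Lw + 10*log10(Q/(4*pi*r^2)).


4*pi*r^2 = 4*pi*17.5^2 = 3848.45 m^2
Q / (4*pi*r^2) = 4 / 3848.45 = 0.00103938
Lp = 82.6 + 10*log10(0.00103938) = 52.768 dB


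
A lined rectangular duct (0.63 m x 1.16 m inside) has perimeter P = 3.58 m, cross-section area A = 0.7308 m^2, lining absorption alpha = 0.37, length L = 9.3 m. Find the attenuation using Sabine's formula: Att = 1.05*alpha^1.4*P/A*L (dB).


alpha^1.4 = 0.37^1.4 = 0.248589
Attenuation rate = 1.05 * alpha^1.4 * P / A
= 1.05 * 0.248589 * 3.58 / 0.7308 = 1.27866 dB/m
Total Att = 1.27866 * 9.3 = 11.892 dB


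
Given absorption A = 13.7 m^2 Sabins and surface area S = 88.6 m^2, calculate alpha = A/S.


Absorption coefficient = absorbed power / incident power
alpha = A / S = 13.7 / 88.6 = 0.15463


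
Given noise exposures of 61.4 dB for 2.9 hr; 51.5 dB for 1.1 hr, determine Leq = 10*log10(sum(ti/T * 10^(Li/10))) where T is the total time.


T_total = 2.9 + 1.1 = 4.0 hr
(2.9/4.0) * 10^(61.4/10) = 1.00078e+06
(1.1/4.0) * 10^(51.5/10) = 38844.8
Sum = 1.00078e+06 + 38844.8 = 1.03962e+06
Leq = 10*log10(1.03962e+06) = 60.169 dB


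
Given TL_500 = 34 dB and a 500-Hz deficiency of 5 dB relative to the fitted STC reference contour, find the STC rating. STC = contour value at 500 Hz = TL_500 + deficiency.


By ASTM E413, STC = value of the fitted reference contour at 500 Hz.
Contour value at 500 Hz = TL_500 + deficiency = 34 + 5 = 39
STC = 39


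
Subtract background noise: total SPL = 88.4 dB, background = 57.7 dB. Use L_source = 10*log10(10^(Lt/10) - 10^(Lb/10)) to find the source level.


10^(88.4/10) = 6.91831e+08
10^(57.7/10) = 588844
Difference = 6.91831e+08 - 588844 = 6.91242e+08
L_source = 10*log10(6.91242e+08) = 88.396 dB


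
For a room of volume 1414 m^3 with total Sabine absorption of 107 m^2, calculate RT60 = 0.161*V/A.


RT60 = 0.161 * 1414 / 107 = 2.1276 s


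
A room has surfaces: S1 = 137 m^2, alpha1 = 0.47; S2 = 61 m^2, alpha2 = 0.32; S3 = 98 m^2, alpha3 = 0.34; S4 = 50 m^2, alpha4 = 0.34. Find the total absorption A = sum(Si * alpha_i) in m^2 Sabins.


137 * 0.47 = 64.39
61 * 0.32 = 19.52
98 * 0.34 = 33.32
50 * 0.34 = 17
A_total = 64.39 + 19.52 + 33.32 + 17 = 134.23 m^2


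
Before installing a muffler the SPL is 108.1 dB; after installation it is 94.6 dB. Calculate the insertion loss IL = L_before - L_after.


Insertion loss = SPL without muffler - SPL with muffler
IL = 108.1 - 94.6 = 13.5 dB


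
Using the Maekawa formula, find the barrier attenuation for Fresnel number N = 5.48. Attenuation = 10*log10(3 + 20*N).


3 + 20*N = 3 + 20*5.48 = 112.6
Att = 10*log10(112.6) = 20.515 dB


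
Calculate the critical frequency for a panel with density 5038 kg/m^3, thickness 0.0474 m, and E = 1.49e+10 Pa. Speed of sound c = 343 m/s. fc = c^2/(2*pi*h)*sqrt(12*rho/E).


12*rho/E = 12*5038/1.49e+10 = 4.05745e-06
sqrt(12*rho/E) = sqrt(4.05745e-06) = 0.00201431
c^2/(2*pi*h) = 343^2/(2*pi*0.0474) = 395030
fc = 395030 * 0.00201431 = 795.71 Hz


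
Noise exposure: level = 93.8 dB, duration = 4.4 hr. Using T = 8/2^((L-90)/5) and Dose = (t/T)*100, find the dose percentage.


T_allowed = 8 / 2^((93.8 - 90)/5) = 4.72397 hr
Dose = 4.4 / 4.72397 * 100 = 93.142 %


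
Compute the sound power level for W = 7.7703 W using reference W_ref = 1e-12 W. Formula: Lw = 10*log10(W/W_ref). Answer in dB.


W / W_ref = 7.7703 / 1e-12 = 7.7703e+12
Lw = 10 * log10(7.7703e+12) = 128.9 dB


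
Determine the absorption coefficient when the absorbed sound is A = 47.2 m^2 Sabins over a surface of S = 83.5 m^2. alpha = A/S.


Absorption coefficient = absorbed power / incident power
alpha = A / S = 47.2 / 83.5 = 0.56527


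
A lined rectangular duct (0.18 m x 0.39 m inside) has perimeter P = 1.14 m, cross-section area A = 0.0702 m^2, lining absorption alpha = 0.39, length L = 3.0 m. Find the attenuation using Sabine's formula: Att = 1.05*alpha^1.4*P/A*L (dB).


alpha^1.4 = 0.39^1.4 = 0.267603
Attenuation rate = 1.05 * alpha^1.4 * P / A
= 1.05 * 0.267603 * 1.14 / 0.0702 = 4.56297 dB/m
Total Att = 4.56297 * 3.0 = 13.689 dB


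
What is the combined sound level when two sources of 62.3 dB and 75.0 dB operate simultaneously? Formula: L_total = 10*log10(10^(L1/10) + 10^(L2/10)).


10^(62.3/10) = 1.69824e+06
10^(75.0/10) = 3.16228e+07
Sum = 1.69824e+06 + 3.16228e+07 = 3.3321e+07
L_total = 10*log10(3.3321e+07) = 75.227 dB


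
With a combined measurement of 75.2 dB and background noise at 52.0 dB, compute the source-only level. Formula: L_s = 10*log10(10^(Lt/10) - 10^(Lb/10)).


10^(75.2/10) = 3.31131e+07
10^(52.0/10) = 158489
Difference = 3.31131e+07 - 158489 = 3.29546e+07
L_source = 10*log10(3.29546e+07) = 75.179 dB


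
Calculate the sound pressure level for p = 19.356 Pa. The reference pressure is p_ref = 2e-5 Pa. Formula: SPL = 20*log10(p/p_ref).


p / p_ref = 19.356 / 2e-5 = 967800
SPL = 20 * log10(967800) = 119.72 dB


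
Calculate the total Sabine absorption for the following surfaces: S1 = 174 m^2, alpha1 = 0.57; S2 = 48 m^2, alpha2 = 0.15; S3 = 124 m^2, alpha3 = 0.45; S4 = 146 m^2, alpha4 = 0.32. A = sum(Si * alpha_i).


174 * 0.57 = 99.18
48 * 0.15 = 7.2
124 * 0.45 = 55.8
146 * 0.32 = 46.72
A_total = 99.18 + 7.2 + 55.8 + 46.72 = 208.9 m^2


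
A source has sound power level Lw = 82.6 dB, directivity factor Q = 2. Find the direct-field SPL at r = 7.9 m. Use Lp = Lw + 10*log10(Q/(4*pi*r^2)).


4*pi*r^2 = 4*pi*7.9^2 = 784.267 m^2
Q / (4*pi*r^2) = 2 / 784.267 = 0.00255015
Lp = 82.6 + 10*log10(0.00255015) = 56.666 dB


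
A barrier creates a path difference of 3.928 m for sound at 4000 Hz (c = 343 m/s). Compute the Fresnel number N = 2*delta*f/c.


N = 2*delta*f/c = 2*delta/lambda, where lambda = c/f
lambda = 343 / 4000 = 0.08575 m
N = 2 * 3.928 / 0.08575 = 91.615


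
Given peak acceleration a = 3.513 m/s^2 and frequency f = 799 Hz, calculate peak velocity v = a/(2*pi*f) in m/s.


omega = 2*pi*f = 2*pi*799 = 5020.27 rad/s
v = a / omega = 3.513 / 5020.27 = 0.00069976 m/s


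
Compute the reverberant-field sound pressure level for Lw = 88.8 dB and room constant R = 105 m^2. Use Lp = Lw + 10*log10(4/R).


4/R = 4/105 = 0.0380952
Lp = 88.8 + 10*log10(0.0380952) = 74.609 dB


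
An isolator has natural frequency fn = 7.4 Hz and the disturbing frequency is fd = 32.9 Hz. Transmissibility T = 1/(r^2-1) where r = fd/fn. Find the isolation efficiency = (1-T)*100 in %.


r = 32.9 / 7.4 = 4.44595
r^2 - 1 = 4.44595^2 - 1 = 18.7665
T = 1/18.7665 = 0.0532864
Efficiency = (1 - 0.0532864)*100 = 94.671 %


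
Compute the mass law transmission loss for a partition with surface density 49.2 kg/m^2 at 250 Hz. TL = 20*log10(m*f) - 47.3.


m * f = 49.2 * 250 = 12300
20*log10(12300) = 81.7981 dB
TL = 81.7981 - 47.3 = 34.498 dB


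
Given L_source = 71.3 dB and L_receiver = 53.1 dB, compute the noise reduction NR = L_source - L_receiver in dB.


NR = L_source - L_receiver (difference between source and receiving room levels)
NR = 71.3 - 53.1 = 18.2 dB


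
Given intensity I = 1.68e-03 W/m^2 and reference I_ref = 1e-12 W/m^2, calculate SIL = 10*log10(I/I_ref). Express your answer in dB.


I / I_ref = 1.68e-03 / 1e-12 = 1.68e+09
SIL = 10 * log10(1.68e+09) = 92.253 dB


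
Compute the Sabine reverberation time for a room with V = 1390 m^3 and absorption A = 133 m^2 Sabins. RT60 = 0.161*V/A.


RT60 = 0.161 * 1390 / 133 = 1.6826 s


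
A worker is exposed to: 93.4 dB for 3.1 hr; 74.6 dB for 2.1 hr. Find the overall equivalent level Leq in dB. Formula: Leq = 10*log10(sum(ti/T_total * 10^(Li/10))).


T_total = 3.1 + 2.1 = 5.2 hr
(3.1/5.2) * 10^(93.4/10) = 1.30424e+09
(2.1/5.2) * 10^(74.6/10) = 1.16471e+07
Sum = 1.30424e+09 + 1.16471e+07 = 1.31589e+09
Leq = 10*log10(1.31589e+09) = 91.192 dB


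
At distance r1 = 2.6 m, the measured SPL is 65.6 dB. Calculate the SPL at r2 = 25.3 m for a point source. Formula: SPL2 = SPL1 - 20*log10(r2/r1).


r2/r1 = 25.3/2.6 = 9.73077
Correction = 20*log10(9.73077) = 19.7629 dB
SPL2 = 65.6 - 19.7629 = 45.837 dB


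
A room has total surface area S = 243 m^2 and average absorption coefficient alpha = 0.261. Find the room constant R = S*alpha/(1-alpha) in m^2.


R = 243 * 0.261 / (1 - 0.261) = 85.823 m^2


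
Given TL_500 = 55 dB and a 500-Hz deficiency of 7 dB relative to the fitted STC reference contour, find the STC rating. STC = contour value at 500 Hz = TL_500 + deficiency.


By ASTM E413, STC = value of the fitted reference contour at 500 Hz.
Contour value at 500 Hz = TL_500 + deficiency = 55 + 7 = 62
STC = 62


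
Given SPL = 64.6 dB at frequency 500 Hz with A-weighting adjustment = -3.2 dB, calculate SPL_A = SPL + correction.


A-weighting table: 500 Hz -> -3.2 dB correction
SPL_A = SPL + correction = 64.6 + (-3.2) = 61.4 dBA


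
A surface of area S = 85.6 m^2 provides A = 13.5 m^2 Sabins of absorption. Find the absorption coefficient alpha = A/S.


Absorption coefficient = absorbed power / incident power
alpha = A / S = 13.5 / 85.6 = 0.15771


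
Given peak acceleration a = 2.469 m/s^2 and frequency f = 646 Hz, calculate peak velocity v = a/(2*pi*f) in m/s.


omega = 2*pi*f = 2*pi*646 = 4058.94 rad/s
v = a / omega = 2.469 / 4058.94 = 0.00060829 m/s


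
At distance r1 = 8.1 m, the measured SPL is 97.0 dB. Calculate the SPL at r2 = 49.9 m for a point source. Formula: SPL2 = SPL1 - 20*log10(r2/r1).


r2/r1 = 49.9/8.1 = 6.16049
Correction = 20*log10(6.16049) = 15.7923 dB
SPL2 = 97.0 - 15.7923 = 81.208 dB


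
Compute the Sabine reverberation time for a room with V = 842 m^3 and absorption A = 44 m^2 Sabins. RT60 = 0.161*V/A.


RT60 = 0.161 * 842 / 44 = 3.081 s


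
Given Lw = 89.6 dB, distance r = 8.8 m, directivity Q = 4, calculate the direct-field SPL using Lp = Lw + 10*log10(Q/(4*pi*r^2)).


4*pi*r^2 = 4*pi*8.8^2 = 973.14 m^2
Q / (4*pi*r^2) = 4 / 973.14 = 0.00411041
Lp = 89.6 + 10*log10(0.00411041) = 65.739 dB


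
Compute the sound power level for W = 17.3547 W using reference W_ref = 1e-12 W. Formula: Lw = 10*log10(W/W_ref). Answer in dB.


W / W_ref = 17.3547 / 1e-12 = 1.73547e+13
Lw = 10 * log10(1.73547e+13) = 132.39 dB


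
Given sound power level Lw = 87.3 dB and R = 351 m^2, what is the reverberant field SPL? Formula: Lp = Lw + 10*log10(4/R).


4/R = 4/351 = 0.011396
Lp = 87.3 + 10*log10(0.011396) = 67.868 dB


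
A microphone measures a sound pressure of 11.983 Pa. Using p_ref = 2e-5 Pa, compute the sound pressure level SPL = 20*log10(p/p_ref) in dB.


p / p_ref = 11.983 / 2e-5 = 599150
SPL = 20 * log10(599150) = 115.55 dB


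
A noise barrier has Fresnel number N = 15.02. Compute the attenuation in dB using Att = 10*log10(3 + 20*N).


3 + 20*N = 3 + 20*15.02 = 303.4
Att = 10*log10(303.4) = 24.82 dB


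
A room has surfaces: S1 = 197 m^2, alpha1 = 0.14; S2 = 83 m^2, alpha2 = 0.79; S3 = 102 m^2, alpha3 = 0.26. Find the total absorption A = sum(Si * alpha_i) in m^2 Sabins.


197 * 0.14 = 27.58
83 * 0.79 = 65.57
102 * 0.26 = 26.52
A_total = 27.58 + 65.57 + 26.52 = 119.67 m^2


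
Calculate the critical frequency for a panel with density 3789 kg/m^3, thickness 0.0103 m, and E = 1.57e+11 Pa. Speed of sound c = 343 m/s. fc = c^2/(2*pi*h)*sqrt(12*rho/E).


12*rho/E = 12*3789/1.57e+11 = 2.89605e-07
sqrt(12*rho/E) = sqrt(2.89605e-07) = 0.00053815
c^2/(2*pi*h) = 343^2/(2*pi*0.0103) = 1.8179e+06
fc = 1.8179e+06 * 0.00053815 = 978.3 Hz


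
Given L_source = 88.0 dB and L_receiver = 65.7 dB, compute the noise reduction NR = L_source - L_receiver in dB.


NR = L_source - L_receiver (difference between source and receiving room levels)
NR = 88.0 - 65.7 = 22.3 dB


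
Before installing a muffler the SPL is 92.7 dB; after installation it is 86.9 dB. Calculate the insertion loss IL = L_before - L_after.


Insertion loss = SPL without muffler - SPL with muffler
IL = 92.7 - 86.9 = 5.8 dB


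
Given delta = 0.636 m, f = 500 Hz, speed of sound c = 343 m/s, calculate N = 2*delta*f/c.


N = 2*delta*f/c = 2*delta/lambda, where lambda = c/f
lambda = 343 / 500 = 0.686 m
N = 2 * 0.636 / 0.686 = 1.8542


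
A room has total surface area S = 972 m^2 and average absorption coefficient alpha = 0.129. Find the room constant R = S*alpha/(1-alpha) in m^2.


R = 972 * 0.129 / (1 - 0.129) = 143.96 m^2


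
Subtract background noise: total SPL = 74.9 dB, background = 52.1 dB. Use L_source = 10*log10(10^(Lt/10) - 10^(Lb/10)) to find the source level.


10^(74.9/10) = 3.0903e+07
10^(52.1/10) = 162181
Difference = 3.0903e+07 - 162181 = 3.07408e+07
L_source = 10*log10(3.07408e+07) = 74.877 dB


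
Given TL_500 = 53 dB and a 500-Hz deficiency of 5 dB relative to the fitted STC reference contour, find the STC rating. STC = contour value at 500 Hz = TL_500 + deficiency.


By ASTM E413, STC = value of the fitted reference contour at 500 Hz.
Contour value at 500 Hz = TL_500 + deficiency = 53 + 5 = 58
STC = 58


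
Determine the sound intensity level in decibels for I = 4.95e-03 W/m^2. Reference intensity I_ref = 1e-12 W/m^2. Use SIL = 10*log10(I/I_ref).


I / I_ref = 4.95e-03 / 1e-12 = 4.95e+09
SIL = 10 * log10(4.95e+09) = 96.946 dB


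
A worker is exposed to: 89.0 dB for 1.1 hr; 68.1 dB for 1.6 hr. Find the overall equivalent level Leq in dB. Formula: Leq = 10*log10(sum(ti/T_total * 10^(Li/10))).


T_total = 1.1 + 1.6 = 2.7 hr
(1.1/2.7) * 10^(89.0/10) = 3.23615e+08
(1.6/2.7) * 10^(68.1/10) = 3.8261e+06
Sum = 3.23615e+08 + 3.8261e+06 = 3.27441e+08
Leq = 10*log10(3.27441e+08) = 85.151 dB


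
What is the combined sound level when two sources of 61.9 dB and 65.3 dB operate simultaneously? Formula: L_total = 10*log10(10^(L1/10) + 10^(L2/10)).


10^(61.9/10) = 1.54882e+06
10^(65.3/10) = 3.38844e+06
Sum = 1.54882e+06 + 3.38844e+06 = 4.93726e+06
L_total = 10*log10(4.93726e+06) = 66.935 dB


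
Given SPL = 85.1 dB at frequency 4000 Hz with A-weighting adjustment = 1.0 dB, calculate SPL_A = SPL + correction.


A-weighting table: 4000 Hz -> 1.0 dB correction
SPL_A = SPL + correction = 85.1 + (1.0) = 86.1 dBA


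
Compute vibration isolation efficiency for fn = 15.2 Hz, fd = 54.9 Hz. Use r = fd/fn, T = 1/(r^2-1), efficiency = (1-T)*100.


r = 54.9 / 15.2 = 3.61184
r^2 - 1 = 3.61184^2 - 1 = 12.0454
T = 1/12.0454 = 0.0830192
Efficiency = (1 - 0.0830192)*100 = 91.698 %


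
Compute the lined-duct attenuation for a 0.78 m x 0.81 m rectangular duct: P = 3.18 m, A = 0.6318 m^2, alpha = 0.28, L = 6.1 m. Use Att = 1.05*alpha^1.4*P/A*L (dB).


alpha^1.4 = 0.28^1.4 = 0.168276
Attenuation rate = 1.05 * alpha^1.4 * P / A
= 1.05 * 0.168276 * 3.18 / 0.6318 = 0.889322 dB/m
Total Att = 0.889322 * 6.1 = 5.4249 dB


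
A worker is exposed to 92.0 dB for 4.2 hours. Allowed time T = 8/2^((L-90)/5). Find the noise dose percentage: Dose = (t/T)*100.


T_allowed = 8 / 2^((92.0 - 90)/5) = 6.06287 hr
Dose = 4.2 / 6.06287 * 100 = 69.274 %


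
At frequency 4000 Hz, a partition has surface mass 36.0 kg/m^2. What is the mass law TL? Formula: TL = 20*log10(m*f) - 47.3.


m * f = 36.0 * 4000 = 144000
20*log10(144000) = 103.167 dB
TL = 103.167 - 47.3 = 55.867 dB


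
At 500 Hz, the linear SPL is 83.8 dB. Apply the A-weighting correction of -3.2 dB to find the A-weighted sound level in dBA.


A-weighting table: 500 Hz -> -3.2 dB correction
SPL_A = SPL + correction = 83.8 + (-3.2) = 80.6 dBA


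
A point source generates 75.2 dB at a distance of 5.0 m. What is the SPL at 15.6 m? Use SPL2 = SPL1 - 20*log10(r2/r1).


r2/r1 = 15.6/5.0 = 3.12
Correction = 20*log10(3.12) = 9.88309 dB
SPL2 = 75.2 - 9.88309 = 65.317 dB


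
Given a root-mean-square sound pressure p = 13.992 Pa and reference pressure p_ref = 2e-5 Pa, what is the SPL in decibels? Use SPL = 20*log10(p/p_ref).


p / p_ref = 13.992 / 2e-5 = 699600
SPL = 20 * log10(699600) = 116.9 dB


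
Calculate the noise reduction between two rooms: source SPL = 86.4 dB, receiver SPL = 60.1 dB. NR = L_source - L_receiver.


NR = L_source - L_receiver (difference between source and receiving room levels)
NR = 86.4 - 60.1 = 26.3 dB


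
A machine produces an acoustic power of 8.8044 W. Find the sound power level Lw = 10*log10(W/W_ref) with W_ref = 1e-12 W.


W / W_ref = 8.8044 / 1e-12 = 8.8044e+12
Lw = 10 * log10(8.8044e+12) = 129.45 dB


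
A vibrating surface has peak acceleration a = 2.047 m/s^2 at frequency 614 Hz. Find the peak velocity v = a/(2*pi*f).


omega = 2*pi*f = 2*pi*614 = 3857.88 rad/s
v = a / omega = 2.047 / 3857.88 = 0.0005306 m/s


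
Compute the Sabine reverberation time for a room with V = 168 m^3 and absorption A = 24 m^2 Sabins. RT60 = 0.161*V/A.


RT60 = 0.161 * 168 / 24 = 1.127 s


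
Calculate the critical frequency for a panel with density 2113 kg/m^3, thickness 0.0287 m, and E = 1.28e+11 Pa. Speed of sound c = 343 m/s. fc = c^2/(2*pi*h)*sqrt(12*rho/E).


12*rho/E = 12*2113/1.28e+11 = 1.98094e-07
sqrt(12*rho/E) = sqrt(1.98094e-07) = 0.000445078
c^2/(2*pi*h) = 343^2/(2*pi*0.0287) = 652419
fc = 652419 * 0.000445078 = 290.38 Hz


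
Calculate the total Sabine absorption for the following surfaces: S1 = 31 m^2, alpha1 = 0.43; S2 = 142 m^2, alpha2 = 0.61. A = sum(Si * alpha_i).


31 * 0.43 = 13.33
142 * 0.61 = 86.62
A_total = 13.33 + 86.62 = 99.95 m^2


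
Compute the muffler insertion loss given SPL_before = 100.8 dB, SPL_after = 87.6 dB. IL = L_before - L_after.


Insertion loss = SPL without muffler - SPL with muffler
IL = 100.8 - 87.6 = 13.2 dB


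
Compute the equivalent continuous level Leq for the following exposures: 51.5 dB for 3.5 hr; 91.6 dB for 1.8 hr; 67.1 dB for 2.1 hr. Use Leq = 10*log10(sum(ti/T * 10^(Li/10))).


T_total = 3.5 + 1.8 + 2.1 = 7.4 hr
(3.5/7.4) * 10^(51.5/10) = 66809.2
(1.8/7.4) * 10^(91.6/10) = 3.51593e+08
(2.1/7.4) * 10^(67.1/10) = 1.45542e+06
Sum = 66809.2 + 3.51593e+08 + 1.45542e+06 = 3.53115e+08
Leq = 10*log10(3.53115e+08) = 85.479 dB


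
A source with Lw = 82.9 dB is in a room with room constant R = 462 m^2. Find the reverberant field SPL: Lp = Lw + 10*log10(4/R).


4/R = 4/462 = 0.00865801
Lp = 82.9 + 10*log10(0.00865801) = 62.274 dB


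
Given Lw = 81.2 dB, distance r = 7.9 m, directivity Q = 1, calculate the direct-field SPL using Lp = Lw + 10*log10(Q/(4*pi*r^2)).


4*pi*r^2 = 4*pi*7.9^2 = 784.267 m^2
Q / (4*pi*r^2) = 1 / 784.267 = 0.00127508
Lp = 81.2 + 10*log10(0.00127508) = 52.255 dB


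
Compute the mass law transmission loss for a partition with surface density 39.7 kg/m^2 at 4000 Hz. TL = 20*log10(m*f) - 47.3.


m * f = 39.7 * 4000 = 158800
20*log10(158800) = 104.017 dB
TL = 104.017 - 47.3 = 56.717 dB


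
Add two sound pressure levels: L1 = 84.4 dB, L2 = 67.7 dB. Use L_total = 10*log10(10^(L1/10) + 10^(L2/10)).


10^(84.4/10) = 2.75423e+08
10^(67.7/10) = 5.88844e+06
Sum = 2.75423e+08 + 5.88844e+06 = 2.81311e+08
L_total = 10*log10(2.81311e+08) = 84.492 dB


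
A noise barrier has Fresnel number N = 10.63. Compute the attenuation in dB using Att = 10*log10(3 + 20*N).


3 + 20*N = 3 + 20*10.63 = 215.6
Att = 10*log10(215.6) = 23.336 dB


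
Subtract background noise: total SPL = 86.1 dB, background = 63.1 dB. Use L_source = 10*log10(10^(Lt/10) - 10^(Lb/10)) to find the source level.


10^(86.1/10) = 4.0738e+08
10^(63.1/10) = 2.04174e+06
Difference = 4.0738e+08 - 2.04174e+06 = 4.05338e+08
L_source = 10*log10(4.05338e+08) = 86.078 dB


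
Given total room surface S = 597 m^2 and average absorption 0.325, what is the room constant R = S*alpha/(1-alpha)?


R = 597 * 0.325 / (1 - 0.325) = 287.44 m^2


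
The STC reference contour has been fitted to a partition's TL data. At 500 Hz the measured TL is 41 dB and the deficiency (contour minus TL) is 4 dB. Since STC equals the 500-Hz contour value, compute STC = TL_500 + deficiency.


By ASTM E413, STC = value of the fitted reference contour at 500 Hz.
Contour value at 500 Hz = TL_500 + deficiency = 41 + 4 = 45
STC = 45


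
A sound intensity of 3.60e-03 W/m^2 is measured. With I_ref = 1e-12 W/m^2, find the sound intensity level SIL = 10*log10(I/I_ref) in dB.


I / I_ref = 3.60e-03 / 1e-12 = 3.6e+09
SIL = 10 * log10(3.6e+09) = 95.563 dB


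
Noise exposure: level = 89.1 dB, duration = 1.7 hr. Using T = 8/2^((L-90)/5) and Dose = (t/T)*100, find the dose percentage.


T_allowed = 8 / 2^((89.1 - 90)/5) = 9.06307 hr
Dose = 1.7 / 9.06307 * 100 = 18.757 %


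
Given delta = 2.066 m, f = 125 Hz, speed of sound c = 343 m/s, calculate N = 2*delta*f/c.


N = 2*delta*f/c = 2*delta/lambda, where lambda = c/f
lambda = 343 / 125 = 2.744 m
N = 2 * 2.066 / 2.744 = 1.5058


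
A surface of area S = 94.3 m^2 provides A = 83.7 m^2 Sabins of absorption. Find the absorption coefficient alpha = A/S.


Absorption coefficient = absorbed power / incident power
alpha = A / S = 83.7 / 94.3 = 0.88759


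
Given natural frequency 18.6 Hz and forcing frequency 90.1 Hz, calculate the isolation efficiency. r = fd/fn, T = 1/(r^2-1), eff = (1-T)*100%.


r = 90.1 / 18.6 = 4.84409
r^2 - 1 = 4.84409^2 - 1 = 22.4652
T = 1/22.4652 = 0.0445133
Efficiency = (1 - 0.0445133)*100 = 95.549 %


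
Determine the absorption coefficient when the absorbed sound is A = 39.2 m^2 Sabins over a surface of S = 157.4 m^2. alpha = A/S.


Absorption coefficient = absorbed power / incident power
alpha = A / S = 39.2 / 157.4 = 0.24905


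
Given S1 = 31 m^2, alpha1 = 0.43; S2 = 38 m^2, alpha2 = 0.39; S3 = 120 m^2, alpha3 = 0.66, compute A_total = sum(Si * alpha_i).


31 * 0.43 = 13.33
38 * 0.39 = 14.82
120 * 0.66 = 79.2
A_total = 13.33 + 14.82 + 79.2 = 107.35 m^2


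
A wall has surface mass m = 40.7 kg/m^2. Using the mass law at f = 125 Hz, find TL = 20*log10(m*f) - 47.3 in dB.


m * f = 40.7 * 125 = 5087.5
20*log10(5087.5) = 74.1301 dB
TL = 74.1301 - 47.3 = 26.83 dB


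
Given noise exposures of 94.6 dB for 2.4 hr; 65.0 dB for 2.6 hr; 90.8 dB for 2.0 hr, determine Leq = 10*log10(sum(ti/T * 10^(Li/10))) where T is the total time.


T_total = 2.4 + 2.6 + 2.0 = 7.0 hr
(2.4/7.0) * 10^(94.6/10) = 9.88811e+08
(2.6/7.0) * 10^(65.0/10) = 1.17456e+06
(2.0/7.0) * 10^(90.8/10) = 3.43504e+08
Sum = 9.88811e+08 + 1.17456e+06 + 3.43504e+08 = 1.33349e+09
Leq = 10*log10(1.33349e+09) = 91.25 dB


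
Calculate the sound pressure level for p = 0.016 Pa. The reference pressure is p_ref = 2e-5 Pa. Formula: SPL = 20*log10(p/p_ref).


p / p_ref = 0.016 / 2e-5 = 800
SPL = 20 * log10(800) = 58.062 dB


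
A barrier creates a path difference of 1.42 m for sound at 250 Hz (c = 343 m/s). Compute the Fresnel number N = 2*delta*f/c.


N = 2*delta*f/c = 2*delta/lambda, where lambda = c/f
lambda = 343 / 250 = 1.372 m
N = 2 * 1.42 / 1.372 = 2.07


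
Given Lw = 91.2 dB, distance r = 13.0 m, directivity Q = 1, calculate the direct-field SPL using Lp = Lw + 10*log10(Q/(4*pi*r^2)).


4*pi*r^2 = 4*pi*13.0^2 = 2123.72 m^2
Q / (4*pi*r^2) = 1 / 2123.72 = 0.000470872
Lp = 91.2 + 10*log10(0.000470872) = 57.929 dB


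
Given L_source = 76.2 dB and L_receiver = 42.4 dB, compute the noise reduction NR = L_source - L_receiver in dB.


NR = L_source - L_receiver (difference between source and receiving room levels)
NR = 76.2 - 42.4 = 33.8 dB


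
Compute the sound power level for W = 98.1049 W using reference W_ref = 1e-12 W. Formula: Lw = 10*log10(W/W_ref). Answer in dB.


W / W_ref = 98.1049 / 1e-12 = 9.81049e+13
Lw = 10 * log10(9.81049e+13) = 139.92 dB


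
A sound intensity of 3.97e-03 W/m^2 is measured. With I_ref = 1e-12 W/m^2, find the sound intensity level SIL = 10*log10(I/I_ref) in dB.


I / I_ref = 3.97e-03 / 1e-12 = 3.97e+09
SIL = 10 * log10(3.97e+09) = 95.988 dB


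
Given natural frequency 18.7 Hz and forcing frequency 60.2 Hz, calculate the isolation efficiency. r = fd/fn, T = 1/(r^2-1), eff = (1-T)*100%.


r = 60.2 / 18.7 = 3.21925
r^2 - 1 = 3.21925^2 - 1 = 9.36357
T = 1/9.36357 = 0.106797
Efficiency = (1 - 0.106797)*100 = 89.32 %


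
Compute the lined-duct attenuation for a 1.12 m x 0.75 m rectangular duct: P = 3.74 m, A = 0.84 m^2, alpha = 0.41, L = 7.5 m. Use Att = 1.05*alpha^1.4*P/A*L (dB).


alpha^1.4 = 0.41^1.4 = 0.28701
Attenuation rate = 1.05 * alpha^1.4 * P / A
= 1.05 * 0.28701 * 3.74 / 0.84 = 1.34177 dB/m
Total Att = 1.34177 * 7.5 = 10.063 dB


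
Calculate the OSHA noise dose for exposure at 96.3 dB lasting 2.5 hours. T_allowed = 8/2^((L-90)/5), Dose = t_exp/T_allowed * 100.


T_allowed = 8 / 2^((96.3 - 90)/5) = 3.34035 hr
Dose = 2.5 / 3.34035 * 100 = 74.842 %


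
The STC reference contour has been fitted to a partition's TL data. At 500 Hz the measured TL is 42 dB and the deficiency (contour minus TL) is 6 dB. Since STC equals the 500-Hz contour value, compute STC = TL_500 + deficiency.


By ASTM E413, STC = value of the fitted reference contour at 500 Hz.
Contour value at 500 Hz = TL_500 + deficiency = 42 + 6 = 48
STC = 48


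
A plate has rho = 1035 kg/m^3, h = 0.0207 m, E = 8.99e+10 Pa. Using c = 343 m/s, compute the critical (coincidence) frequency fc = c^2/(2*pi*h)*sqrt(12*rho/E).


12*rho/E = 12*1035/8.99e+10 = 1.38154e-07
sqrt(12*rho/E) = sqrt(1.38154e-07) = 0.000371691
c^2/(2*pi*h) = 343^2/(2*pi*0.0207) = 904561
fc = 904561 * 0.000371691 = 336.22 Hz


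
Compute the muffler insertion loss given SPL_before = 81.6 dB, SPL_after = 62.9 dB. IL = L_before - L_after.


Insertion loss = SPL without muffler - SPL with muffler
IL = 81.6 - 62.9 = 18.7 dB


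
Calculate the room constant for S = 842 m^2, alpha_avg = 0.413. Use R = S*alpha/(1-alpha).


R = 842 * 0.413 / (1 - 0.413) = 592.41 m^2


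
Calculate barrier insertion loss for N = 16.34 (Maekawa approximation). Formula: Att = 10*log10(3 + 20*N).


3 + 20*N = 3 + 20*16.34 = 329.8
Att = 10*log10(329.8) = 25.183 dB


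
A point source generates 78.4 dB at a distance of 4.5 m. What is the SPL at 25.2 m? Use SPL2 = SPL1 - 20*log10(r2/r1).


r2/r1 = 25.2/4.5 = 5.6
Correction = 20*log10(5.6) = 14.9638 dB
SPL2 = 78.4 - 14.9638 = 63.436 dB


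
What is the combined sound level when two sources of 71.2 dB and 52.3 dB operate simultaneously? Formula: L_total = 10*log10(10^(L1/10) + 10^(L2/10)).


10^(71.2/10) = 1.31826e+07
10^(52.3/10) = 169824
Sum = 1.31826e+07 + 169824 = 1.33524e+07
L_total = 10*log10(1.33524e+07) = 71.256 dB


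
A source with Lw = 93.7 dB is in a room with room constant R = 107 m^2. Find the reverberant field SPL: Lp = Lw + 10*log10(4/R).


4/R = 4/107 = 0.0373832
Lp = 93.7 + 10*log10(0.0373832) = 79.427 dB


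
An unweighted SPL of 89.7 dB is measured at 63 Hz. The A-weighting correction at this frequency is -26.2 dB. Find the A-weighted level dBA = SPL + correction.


A-weighting table: 63 Hz -> -26.2 dB correction
SPL_A = SPL + correction = 89.7 + (-26.2) = 63.5 dBA


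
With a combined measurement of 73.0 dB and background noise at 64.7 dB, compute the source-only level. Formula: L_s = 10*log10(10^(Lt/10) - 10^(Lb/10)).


10^(73.0/10) = 1.99526e+07
10^(64.7/10) = 2.95121e+06
Difference = 1.99526e+07 - 2.95121e+06 = 1.70014e+07
L_source = 10*log10(1.70014e+07) = 72.305 dB


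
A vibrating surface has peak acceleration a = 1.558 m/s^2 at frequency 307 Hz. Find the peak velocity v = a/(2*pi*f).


omega = 2*pi*f = 2*pi*307 = 1928.94 rad/s
v = a / omega = 1.558 / 1928.94 = 0.0008077 m/s


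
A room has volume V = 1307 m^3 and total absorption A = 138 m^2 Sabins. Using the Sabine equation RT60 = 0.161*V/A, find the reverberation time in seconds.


RT60 = 0.161 * 1307 / 138 = 1.5248 s


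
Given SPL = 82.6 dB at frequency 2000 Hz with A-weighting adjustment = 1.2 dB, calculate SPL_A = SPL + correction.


A-weighting table: 2000 Hz -> 1.2 dB correction
SPL_A = SPL + correction = 82.6 + (1.2) = 83.8 dBA


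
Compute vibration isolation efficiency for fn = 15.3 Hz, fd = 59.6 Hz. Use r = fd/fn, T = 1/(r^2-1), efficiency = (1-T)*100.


r = 59.6 / 15.3 = 3.89542
r^2 - 1 = 3.89542^2 - 1 = 14.1743
T = 1/14.1743 = 0.0705502
Efficiency = (1 - 0.0705502)*100 = 92.945 %


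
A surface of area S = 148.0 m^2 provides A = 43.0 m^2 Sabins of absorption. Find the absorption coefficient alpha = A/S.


Absorption coefficient = absorbed power / incident power
alpha = A / S = 43.0 / 148.0 = 0.29054


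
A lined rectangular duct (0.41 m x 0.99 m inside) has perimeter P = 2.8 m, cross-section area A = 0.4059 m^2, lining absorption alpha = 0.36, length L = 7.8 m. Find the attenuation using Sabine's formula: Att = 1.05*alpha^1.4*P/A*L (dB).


alpha^1.4 = 0.36^1.4 = 0.239234
Attenuation rate = 1.05 * alpha^1.4 * P / A
= 1.05 * 0.239234 * 2.8 / 0.4059 = 1.73281 dB/m
Total Att = 1.73281 * 7.8 = 13.516 dB


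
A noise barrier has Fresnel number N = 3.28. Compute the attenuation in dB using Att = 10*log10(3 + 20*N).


3 + 20*N = 3 + 20*3.28 = 68.6
Att = 10*log10(68.6) = 18.363 dB


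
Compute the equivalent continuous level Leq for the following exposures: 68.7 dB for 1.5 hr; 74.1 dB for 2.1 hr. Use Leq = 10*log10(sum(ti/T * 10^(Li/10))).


T_total = 1.5 + 2.1 = 3.6 hr
(1.5/3.6) * 10^(68.7/10) = 3.08879e+06
(2.1/3.6) * 10^(74.1/10) = 1.4994e+07
Sum = 3.08879e+06 + 1.4994e+07 = 1.80828e+07
Leq = 10*log10(1.80828e+07) = 72.573 dB


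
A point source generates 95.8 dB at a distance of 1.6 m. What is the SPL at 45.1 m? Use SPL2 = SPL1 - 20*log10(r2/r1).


r2/r1 = 45.1/1.6 = 28.1875
Correction = 20*log10(28.1875) = 29.0011 dB
SPL2 = 95.8 - 29.0011 = 66.799 dB


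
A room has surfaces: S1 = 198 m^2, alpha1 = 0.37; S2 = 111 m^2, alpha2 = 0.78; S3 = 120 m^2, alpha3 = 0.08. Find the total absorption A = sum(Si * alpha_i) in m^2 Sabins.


198 * 0.37 = 73.26
111 * 0.78 = 86.58
120 * 0.08 = 9.6
A_total = 73.26 + 86.58 + 9.6 = 169.44 m^2


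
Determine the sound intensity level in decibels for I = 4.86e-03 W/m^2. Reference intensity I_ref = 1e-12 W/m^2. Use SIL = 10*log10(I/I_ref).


I / I_ref = 4.86e-03 / 1e-12 = 4.86e+09
SIL = 10 * log10(4.86e+09) = 96.866 dB


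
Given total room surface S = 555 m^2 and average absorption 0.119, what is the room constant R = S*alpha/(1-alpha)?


R = 555 * 0.119 / (1 - 0.119) = 74.966 m^2


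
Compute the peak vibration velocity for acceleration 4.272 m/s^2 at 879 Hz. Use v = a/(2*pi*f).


omega = 2*pi*f = 2*pi*879 = 5522.92 rad/s
v = a / omega = 4.272 / 5522.92 = 0.0007735 m/s


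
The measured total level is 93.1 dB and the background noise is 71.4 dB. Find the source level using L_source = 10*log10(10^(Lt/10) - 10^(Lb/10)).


10^(93.1/10) = 2.04174e+09
10^(71.4/10) = 1.38038e+07
Difference = 2.04174e+09 - 1.38038e+07 = 2.02794e+09
L_source = 10*log10(2.02794e+09) = 93.071 dB


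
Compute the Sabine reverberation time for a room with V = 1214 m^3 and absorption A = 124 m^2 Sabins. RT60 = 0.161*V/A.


RT60 = 0.161 * 1214 / 124 = 1.5762 s


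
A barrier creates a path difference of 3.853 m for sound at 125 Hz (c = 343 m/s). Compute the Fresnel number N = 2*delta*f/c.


N = 2*delta*f/c = 2*delta/lambda, where lambda = c/f
lambda = 343 / 125 = 2.744 m
N = 2 * 3.853 / 2.744 = 2.8083


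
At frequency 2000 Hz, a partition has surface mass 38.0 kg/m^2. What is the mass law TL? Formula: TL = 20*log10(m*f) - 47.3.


m * f = 38.0 * 2000 = 76000
20*log10(76000) = 97.6163 dB
TL = 97.6163 - 47.3 = 50.316 dB


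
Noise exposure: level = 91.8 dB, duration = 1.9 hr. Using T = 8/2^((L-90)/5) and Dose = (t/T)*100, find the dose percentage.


T_allowed = 8 / 2^((91.8 - 90)/5) = 6.23332 hr
Dose = 1.9 / 6.23332 * 100 = 30.481 %


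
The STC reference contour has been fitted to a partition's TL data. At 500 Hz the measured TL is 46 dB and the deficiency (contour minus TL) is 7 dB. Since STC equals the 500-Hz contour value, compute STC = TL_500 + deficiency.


By ASTM E413, STC = value of the fitted reference contour at 500 Hz.
Contour value at 500 Hz = TL_500 + deficiency = 46 + 7 = 53
STC = 53


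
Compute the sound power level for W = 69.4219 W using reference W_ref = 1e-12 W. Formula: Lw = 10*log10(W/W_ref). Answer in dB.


W / W_ref = 69.4219 / 1e-12 = 6.94219e+13
Lw = 10 * log10(6.94219e+13) = 138.41 dB


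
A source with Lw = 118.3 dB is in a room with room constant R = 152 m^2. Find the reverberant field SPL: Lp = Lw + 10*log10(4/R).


4/R = 4/152 = 0.0263158
Lp = 118.3 + 10*log10(0.0263158) = 102.5 dB


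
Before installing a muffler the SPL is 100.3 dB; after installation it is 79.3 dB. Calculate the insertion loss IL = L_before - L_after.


Insertion loss = SPL without muffler - SPL with muffler
IL = 100.3 - 79.3 = 21 dB


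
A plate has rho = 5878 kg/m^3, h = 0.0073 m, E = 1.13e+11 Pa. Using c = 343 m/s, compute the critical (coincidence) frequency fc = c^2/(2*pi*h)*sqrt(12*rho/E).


12*rho/E = 12*5878/1.13e+11 = 6.24212e-07
sqrt(12*rho/E) = sqrt(6.24212e-07) = 0.000790071
c^2/(2*pi*h) = 343^2/(2*pi*0.0073) = 2.56499e+06
fc = 2.56499e+06 * 0.000790071 = 2026.5 Hz
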